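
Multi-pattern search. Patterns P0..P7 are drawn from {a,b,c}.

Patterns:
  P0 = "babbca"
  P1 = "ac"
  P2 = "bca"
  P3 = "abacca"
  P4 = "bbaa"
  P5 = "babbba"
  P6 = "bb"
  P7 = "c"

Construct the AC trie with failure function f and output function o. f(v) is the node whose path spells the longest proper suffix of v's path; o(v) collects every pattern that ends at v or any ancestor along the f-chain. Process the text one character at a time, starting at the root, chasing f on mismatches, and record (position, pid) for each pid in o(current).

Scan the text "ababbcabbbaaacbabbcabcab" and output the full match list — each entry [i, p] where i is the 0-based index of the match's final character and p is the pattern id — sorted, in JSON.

Build automaton:
Trie (insert patterns):
  n0 'ε': a→7 b→1 c→21
  n1 'b': a→2 b→16 c→9
  n2 'ba': b→3
  n3 'bab': b→4
  n4 'babb': b→19 c→5
  n5 'babbc': a→6
  n6 'babbca': ·  [P0 ends]
  n7 'a': b→11 c→8
  n8 'ac': ·  [P1 ends]
  n9 'bc': a→10
  n10 'bca': ·  [P2 ends]
  n11 'ab': a→12
  n12 'aba': c→13
  n13 'abac': c→14
  n14 'abacc': a→15
  n15 'abacca': ·  [P3 ends]
  n16 'bb': a→17  [P6 ends]
  n17 'bba': a→18
  n18 'bbaa': ·  [P4 ends]
  n19 'babbb': a→20
  n20 'babbba': ·  [P5 ends]
  n21 'c': ·  [P7 ends]

BFS fail/out derivation:
  n1('b'): parent n0 fail=0; on 'b' 0 → fail=0;  out ∅∪∅=∅
  n7('a'): parent n0 fail=0; on 'a' 0 → fail=0;  out ∅∪∅=∅
  n21('c'): parent n0 fail=0; on 'c' 0 → fail=0;  out {7}∪∅={7}
  n2('ba'): parent n1 fail=0; on 'a' 0 → fail=7;  out ∅∪∅=∅
  n8('ac'): parent n7 fail=0; on 'c' 0 → fail=21;  out {1}∪{7}={1,7}
  n9('bc'): parent n1 fail=0; on 'c' 0 → fail=21;  out ∅∪{7}={7}
  n11('ab'): parent n7 fail=0; on 'b' 0 → fail=1;  out ∅∪∅=∅
  n16('bb'): parent n1 fail=0; on 'b' 0 → fail=1;  out {6}∪∅={6}
  n3('bab'): parent n2 fail=7; on 'b' 7 → fail=11;  out ∅∪∅=∅
  n10('bca'): parent n9 fail=21; on 'a' 21→0 → fail=7;  out {2}∪∅={2}
  n12('aba'): parent n11 fail=1; on 'a' 1 → fail=2;  out ∅∪∅=∅
  n17('bba'): parent n16 fail=1; on 'a' 1 → fail=2;  out ∅∪∅=∅
  n4('babb'): parent n3 fail=11; on 'b' 11→1 → fail=16;  out ∅∪{6}={6}
  n13('abac'): parent n12 fail=2; on 'c' 2→7 → fail=8;  out ∅∪{1,7}={1,7}
  n18('bbaa'): parent n17 fail=2; on 'a' 2→7→0 → fail=7;  out {4}∪∅={4}
  n5('babbc'): parent n4 fail=16; on 'c' 16→1 → fail=9;  out ∅∪{7}={7}
  n14('abacc'): parent n13 fail=8; on 'c' 8→21→0 → fail=21;  out ∅∪{7}={7}
  n19('babbb'): parent n4 fail=16; on 'b' 16→1 → fail=16;  out ∅∪{6}={6}
  n6('babbca'): parent n5 fail=9; on 'a' 9 → fail=10;  out {0}∪{2}={0,2}
  n15('abacca'): parent n14 fail=21; on 'a' 21→0 → fail=7;  out {3}∪∅={3}
  n20('babbba'): parent n19 fail=16; on 'a' 16 → fail=17;  out {5}∪∅={5}

Scan:
pos 0 'a': at 7
pos 1 'b': at 11
pos 2 'a': at 12
pos 3 'b': at 3 (fail-walked)
pos 4 'b': at 4  → match P6@[3:4]
pos 5 'c': at 5  → match P7@[5:5]
pos 6 'a': at 6  → match P0@[1:6],P2@[4:6]
pos 7 'b': at 11 (fail-walked)
pos 8 'b': at 16 (fail-walked)  → match P6@[7:8]
pos 9 'b': at 16 (fail-walked)  → match P6@[8:9]
pos 10 'a': at 17
pos 11 'a': at 18  → match P4@[8:11]
pos 12 'a': at 7 (fail-walked)
pos 13 'c': at 8  → match P1@[12:13],P7@[13:13]
pos 14 'b': at 1 (fail-walked)
pos 15 'a': at 2
pos 16 'b': at 3
pos 17 'b': at 4  → match P6@[16:17]
pos 18 'c': at 5  → match P7@[18:18]
pos 19 'a': at 6  → match P0@[14:19],P2@[17:19]
pos 20 'b': at 11 (fail-walked)
pos 21 'c': at 9 (fail-walked)  → match P7@[21:21]
pos 22 'a': at 10  → match P2@[20:22]
pos 23 'b': at 11 (fail-walked)

Matches: [[4,6],[5,7],[6,0],[6,2],[8,6],[9,6],[11,4],[13,1],[13,7],[17,6],[18,7],[19,0],[19,2],[21,7],[22,2]]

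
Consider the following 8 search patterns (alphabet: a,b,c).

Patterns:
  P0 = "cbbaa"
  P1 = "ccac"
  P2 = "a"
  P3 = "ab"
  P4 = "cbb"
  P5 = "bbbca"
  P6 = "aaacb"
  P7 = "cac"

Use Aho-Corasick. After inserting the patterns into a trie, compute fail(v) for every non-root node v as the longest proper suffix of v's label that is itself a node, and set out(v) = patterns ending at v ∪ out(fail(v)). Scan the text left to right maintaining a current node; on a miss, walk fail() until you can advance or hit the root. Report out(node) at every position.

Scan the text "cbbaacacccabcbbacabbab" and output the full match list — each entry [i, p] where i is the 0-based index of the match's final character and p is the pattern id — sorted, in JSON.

Build automaton:
Trie (insert patterns):
  n0 'ε': a→9 b→11 c→1
  n1 'c': a→20 b→2 c→6
  n2 'cb': b→3
  n3 'cbb': a→4  ←P4
  n4 'cbba': a→5
  n5 'cbbaa': ·  ←P0
  n6 'cc': a→7
  n7 'cca': c→8
  n8 'ccac': ·  ←P1
  n9 'a': a→16 b→10  ←P2
  n10 'ab': ·  ←P3
  n11 'b': b→12
  n12 'bb': b→13
  n13 'bbb': c→14
  n14 'bbbc': a→15
  n15 'bbbca': ·  ←P5
  n16 'aa': a→17
  n17 'aaa': c→18
  n18 'aaac': b→19
  n19 'aaacb': ·  ←P6
  n20 'ca': c→21
  n21 'cac': ·  ←P7

BFS fail/out derivation:
  n1('c'): parent n0 fail=0; on 'c' 0 → fail=0;  out ∅∪∅=∅
  n9('a'): parent n0 fail=0; on 'a' 0 → fail=0;  out {2}∪∅={2}
  n11('b'): parent n0 fail=0; on 'b' 0 → fail=0;  out ∅∪∅=∅
  n2('cb'): parent n1 fail=0; on 'b' 0 → fail=11;  out ∅∪∅=∅
  n6('cc'): parent n1 fail=0; on 'c' 0 → fail=1;  out ∅∪∅=∅
  n10('ab'): parent n9 fail=0; on 'b' 0 → fail=11;  out {3}∪∅={3}
  n12('bb'): parent n11 fail=0; on 'b' 0 → fail=11;  out ∅∪∅=∅
  n16('aa'): parent n9 fail=0; on 'a' 0 → fail=9;  out ∅∪{2}={2}
  n20('ca'): parent n1 fail=0; on 'a' 0 → fail=9;  out ∅∪{2}={2}
  n3('cbb'): parent n2 fail=11; on 'b' 11 → fail=12;  out {4}∪∅={4}
  n7('cca'): parent n6 fail=1; on 'a' 1 → fail=20;  out ∅∪{2}={2}
  n13('bbb'): parent n12 fail=11; on 'b' 11 → fail=12;  out ∅∪∅=∅
  n17('aaa'): parent n16 fail=9; on 'a' 9 → fail=16;  out ∅∪{2}={2}
  n21('cac'): parent n20 fail=9; on 'c' 9→0 → fail=1;  out {7}∪∅={7}
  n4('cbba'): parent n3 fail=12; on 'a' 12→11→0 → fail=9;  out ∅∪{2}={2}
  n8('ccac'): parent n7 fail=20; on 'c' 20 → fail=21;  out {1}∪{7}={1,7}
  n14('bbbc'): parent n13 fail=12; on 'c' 12→11→0 → fail=1;  out ∅∪∅=∅
  n18('aaac'): parent n17 fail=16; on 'c' 16→9→0 → fail=1;  out ∅∪∅=∅
  n5('cbbaa'): parent n4 fail=9; on 'a' 9 → fail=16;  out {0}∪{2}={0,2}
  n15('bbbca'): parent n14 fail=1; on 'a' 1 → fail=20;  out {5}∪{2}={2,5}
  n19('aaacb'): parent n18 fail=1; on 'b' 1 → fail=2;  out {6}∪∅={6}

Scan:
i=0 'c': node 0→1
i=1 'b': node 1→2
i=2 'b': node 2→3  ** P4@[0:2]
i=3 'a': node 3→4  ** P2@[3:3]
i=4 'a': node 4→5  ** P0@[0:4],P2@[4:4]
i=5 'c': node 5→1 (via fail)
i=6 'a': node 1→20  ** P2@[6:6]
i=7 'c': node 20→21  ** P7@[5:7]
i=8 'c': node 21→6 (via fail)
i=9 'c': node 6→6 (via fail)
i=10 'a': node 6→7  ** P2@[10:10]
i=11 'b': node 7→10 (via fail)  ** P3@[10:11]
i=12 'c': node 10→1 (via fail)
i=13 'b': node 1→2
i=14 'b': node 2→3  ** P4@[12:14]
i=15 'a': node 3→4  ** P2@[15:15]
i=16 'c': node 4→1 (via fail)
i=17 'a': node 1→20  ** P2@[17:17]
i=18 'b': node 20→10 (via fail)  ** P3@[17:18]
i=19 'b': node 10→12 (via fail)
i=20 'a': node 12→9 (via fail)  ** P2@[20:20]
i=21 'b': node 9→10  ** P3@[20:21]

Matches: [[2,4],[3,2],[4,0],[4,2],[6,2],[7,7],[10,2],[11,3],[14,4],[15,2],[17,2],[18,3],[20,2],[21,3]]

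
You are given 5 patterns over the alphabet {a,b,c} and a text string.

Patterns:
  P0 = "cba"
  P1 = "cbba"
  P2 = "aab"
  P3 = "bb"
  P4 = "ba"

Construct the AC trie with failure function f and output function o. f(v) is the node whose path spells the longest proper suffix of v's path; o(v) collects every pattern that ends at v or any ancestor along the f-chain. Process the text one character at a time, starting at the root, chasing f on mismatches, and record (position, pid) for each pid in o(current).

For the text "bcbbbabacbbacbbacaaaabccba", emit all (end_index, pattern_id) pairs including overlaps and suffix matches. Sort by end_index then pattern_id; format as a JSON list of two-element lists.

Construct AC machine:
Trie nodes:
  0='ε' goto a→6 b→9 c→1
  1='c' goto b→2
  2='cb' goto a→3 b→4
  3='cba' goto ·  [P0 ends]
  4='cbb' goto a→5
  5='cbba' goto ·  [P1 ends]
  6='a' goto a→7
  7='aa' goto b→8
  8='aab' goto ·  [P2 ends]
  9='b' goto a→11 b→10
  10='bb' goto ·  [P3 ends]
  11='ba' goto ·  [P4 ends]

BFS fail/out derivation:
  fail(1) 'c': from fail(0)=0 chase 'c': 0 ⇒ 0;  out=∅∪out(0)=∅
  fail(6) 'a': from fail(0)=0 chase 'a': 0 ⇒ 0;  out=∅∪out(0)=∅
  fail(9) 'b': from fail(0)=0 chase 'b': 0 ⇒ 0;  out=∅∪out(0)=∅
  fail(2) 'cb': from fail(1)=0 chase 'b': 0 ⇒ 9;  out=∅∪out(9)=∅
  fail(7) 'aa': from fail(6)=0 chase 'a': 0 ⇒ 6;  out=∅∪out(6)=∅
  fail(10) 'bb': from fail(9)=0 chase 'b': 0 ⇒ 9;  out={3}∪out(9)={3}
  fail(11) 'ba': from fail(9)=0 chase 'a': 0 ⇒ 6;  out={4}∪out(6)={4}
  fail(3) 'cba': from fail(2)=9 chase 'a': 9 ⇒ 11;  out={0}∪out(11)={0,4}
  fail(4) 'cbb': from fail(2)=9 chase 'b': 9 ⇒ 10;  out=∅∪out(10)={3}
  fail(8) 'aab': from fail(7)=6 chase 'b': 6→0 ⇒ 9;  out={2}∪out(9)={2}
  fail(5) 'cbba': from fail(4)=10 chase 'a': 10→9 ⇒ 11;  out={1}∪out(11)={1,4}

Scan:
pos 0 'b': at 9
pos 1 'c': at 1 ·f
pos 2 'b': at 2
pos 3 'b': at 4  → match P3@[2:3]
pos 4 'b': at 10 ·f  → match P3@[3:4]
pos 5 'a': at 11 ·f  → match P4@[4:5]
pos 6 'b': at 9 ·f
pos 7 'a': at 11  → match P4@[6:7]
pos 8 'c': at 1 ·f
pos 9 'b': at 2
pos 10 'b': at 4  → match P3@[9:10]
pos 11 'a': at 5  → match P1@[8:11],P4@[10:11]
pos 12 'c': at 1 ·f
pos 13 'b': at 2
pos 14 'b': at 4  → match P3@[13:14]
pos 15 'a': at 5  → match P1@[12:15],P4@[14:15]
pos 16 'c': at 1 ·f
pos 17 'a': at 6 ·f
pos 18 'a': at 7
pos 19 'a': at 7 ·f
pos 20 'a': at 7 ·f
pos 21 'b': at 8  → match P2@[19:21]
pos 22 'c': at 1 ·f
pos 23 'c': at 1 ·f
pos 24 'b': at 2
pos 25 'a': at 3  → match P0@[23:25],P4@[24:25]

Result: [[3,3],[4,3],[5,4],[7,4],[10,3],[11,1],[11,4],[14,3],[15,1],[15,4],[21,2],[25,0],[25,4]]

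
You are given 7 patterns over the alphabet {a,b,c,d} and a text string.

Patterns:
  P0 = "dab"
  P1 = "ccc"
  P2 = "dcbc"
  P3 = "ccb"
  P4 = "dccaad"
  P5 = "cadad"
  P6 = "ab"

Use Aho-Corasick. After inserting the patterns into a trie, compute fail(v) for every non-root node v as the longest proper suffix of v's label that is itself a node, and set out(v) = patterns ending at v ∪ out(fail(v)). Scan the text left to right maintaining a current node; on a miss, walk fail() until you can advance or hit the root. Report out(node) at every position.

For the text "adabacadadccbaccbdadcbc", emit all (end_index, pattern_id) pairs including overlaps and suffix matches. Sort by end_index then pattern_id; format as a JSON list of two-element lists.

Construct AC machine:
Trie nodes:
  n0 'ε': a→19 c→4 d→1
  n1 'd': a→2 c→7
  n2 'da': b→3
  n3 'dab': ·  ←P0
  n4 'c': a→15 c→5
  n5 'cc': b→10 c→6
  n6 'ccc': ·  ←P1
  n7 'dc': b→8 c→11
  n8 'dcb': c→9
  n9 'dcbc': ·  ←P2
  n10 'ccb': ·  ←P3
  n11 'dcc': a→12
  n12 'dcca': a→13
  n13 'dccaa': d→14
  n14 'dccaad': ·  ←P4
  n15 'ca': d→16
  n16 'cad': a→17
  n17 'cada': d→18
  n18 'cadad': ·  ←P5
  n19 'a': b→20
  n20 'ab': ·  ←P6

BFS fail/out derivation:
  fail(1) 'd': from fail(0)=0 chase 'd': 0 ⇒ 0;  out=∅∪out(0)=∅
  fail(4) 'c': from fail(0)=0 chase 'c': 0 ⇒ 0;  out=∅∪out(0)=∅
  fail(19) 'a': from fail(0)=0 chase 'a': 0 ⇒ 0;  out=∅∪out(0)=∅
  fail(2) 'da': from fail(1)=0 chase 'a': 0 ⇒ 19;  out=∅∪out(19)=∅
  fail(5) 'cc': from fail(4)=0 chase 'c': 0 ⇒ 4;  out=∅∪out(4)=∅
  fail(7) 'dc': from fail(1)=0 chase 'c': 0 ⇒ 4;  out=∅∪out(4)=∅
  fail(15) 'ca': from fail(4)=0 chase 'a': 0 ⇒ 19;  out=∅∪out(19)=∅
  fail(20) 'ab': from fail(19)=0 chase 'b': 0 ⇒ 0;  out={6}∪out(0)={6}
  fail(3) 'dab': from fail(2)=19 chase 'b': 19 ⇒ 20;  out={0}∪out(20)={0,6}
  fail(6) 'ccc': from fail(5)=4 chase 'c': 4 ⇒ 5;  out={1}∪out(5)={1}
  fail(8) 'dcb': from fail(7)=4 chase 'b': 4→0 ⇒ 0;  out=∅∪out(0)=∅
  fail(10) 'ccb': from fail(5)=4 chase 'b': 4→0 ⇒ 0;  out={3}∪out(0)={3}
  fail(11) 'dcc': from fail(7)=4 chase 'c': 4 ⇒ 5;  out=∅∪out(5)=∅
  fail(16) 'cad': from fail(15)=19 chase 'd': 19→0 ⇒ 1;  out=∅∪out(1)=∅
  fail(9) 'dcbc': from fail(8)=0 chase 'c': 0 ⇒ 4;  out={2}∪out(4)={2}
  fail(12) 'dcca': from fail(11)=5 chase 'a': 5→4 ⇒ 15;  out=∅∪out(15)=∅
  fail(17) 'cada': from fail(16)=1 chase 'a': 1 ⇒ 2;  out=∅∪out(2)=∅
  fail(13) 'dccaa': from fail(12)=15 chase 'a': 15→19→0 ⇒ 19;  out=∅∪out(19)=∅
  fail(18) 'cadad': from fail(17)=2 chase 'd': 2→19→0 ⇒ 1;  out={5}∪out(1)={5}
  fail(14) 'dccaad': from fail(13)=19 chase 'd': 19→0 ⇒ 1;  out={4}∪out(1)={4}

Run:
[0] read 'a'  n0⇒n19
[1] read 'd'  n19⇒n1 (via fail)
[2] read 'a'  n1⇒n2
[3] read 'b'  n2⇒n3  → match P0@[1:3],P6@[2:3]
[4] read 'a'  n3⇒n19 (via fail)
[5] read 'c'  n19⇒n4 (via fail)
[6] read 'a'  n4⇒n15
[7] read 'd'  n15⇒n16
[8] read 'a'  n16⇒n17
[9] read 'd'  n17⇒n18  → match P5@[5:9]
[10] read 'c'  n18⇒n7 (via fail)
[11] read 'c'  n7⇒n11
[12] read 'b'  n11⇒n10 (via fail)  → match P3@[10:12]
[13] read 'a'  n10⇒n19 (via fail)
[14] read 'c'  n19⇒n4 (via fail)
[15] read 'c'  n4⇒n5
[16] read 'b'  n5⇒n10  → match P3@[14:16]
[17] read 'd'  n10⇒n1 (via fail)
[18] read 'a'  n1⇒n2
[19] read 'd'  n2⇒n1 (via fail)
[20] read 'c'  n1⇒n7
[21] read 'b'  n7⇒n8
[22] read 'c'  n8⇒n9  → match P2@[19:22]

Matches: [[3,0],[3,6],[9,5],[12,3],[16,3],[22,2]]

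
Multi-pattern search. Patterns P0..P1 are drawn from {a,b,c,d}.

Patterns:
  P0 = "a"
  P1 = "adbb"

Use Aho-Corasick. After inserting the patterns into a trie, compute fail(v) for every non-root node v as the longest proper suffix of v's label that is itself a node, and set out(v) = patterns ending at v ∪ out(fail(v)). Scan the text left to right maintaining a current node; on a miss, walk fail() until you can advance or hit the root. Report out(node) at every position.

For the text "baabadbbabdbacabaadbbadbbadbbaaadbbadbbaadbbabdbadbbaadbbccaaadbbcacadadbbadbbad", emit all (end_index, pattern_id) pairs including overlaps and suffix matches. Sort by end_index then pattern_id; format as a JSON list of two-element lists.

Build:
Trie nodes:
  n0 'ε': a→1
  n1 'a': d→2  [P0 ends]
  n2 'ad': b→3
  n3 'adb': b→4
  n4 'adbb': ·  [P1 ends]

Failure links (BFS by depth):
  fail(1) 'a': from fail(0)=0 chase 'a': 0 ⇒ 0;  out={0}∪out(0)={0}
  fail(2) 'ad': from fail(1)=0 chase 'd': 0 ⇒ 0;  out=∅∪out(0)=∅
  fail(3) 'adb': from fail(2)=0 chase 'b': 0 ⇒ 0;  out=∅∪out(0)=∅
  fail(4) 'adbb': from fail(3)=0 chase 'b': 0 ⇒ 0;  out={1}∪out(0)={1}

Run:
pos 0 'b': at 0
pos 1 'a': at 1  → match P0@[1:1]
pos 2 'a': at 1 ·f  → match P0@[2:2]
pos 3 'b': at 0 ·f
pos 4 'a': at 1  → match P0@[4:4]
pos 5 'd': at 2
pos 6 'b': at 3
pos 7 'b': at 4  → match P1@[4:7]
pos 8 'a': at 1 ·f  → match P0@[8:8]
pos 9 'b': at 0 ·f
pos 10 'd': at 0
pos 11 'b': at 0
pos 12 'a': at 1  → match P0@[12:12]
pos 13 'c': at 0 ·f
pos 14 'a': at 1  → match P0@[14:14]
pos 15 'b': at 0 ·f
pos 16 'a': at 1  → match P0@[16:16]
pos 17 'a': at 1 ·f  → match P0@[17:17]
pos 18 'd': at 2
pos 19 'b': at 3
pos 20 'b': at 4  → match P1@[17:20]
pos 21 'a': at 1 ·f  → match P0@[21:21]
pos 22 'd': at 2
pos 23 'b': at 3
pos 24 'b': at 4  → match P1@[21:24]
pos 25 'a': at 1 ·f  → match P0@[25:25]
pos 26 'd': at 2
pos 27 'b': at 3
pos 28 'b': at 4  → match P1@[25:28]
pos 29 'a': at 1 ·f  → match P0@[29:29]
pos 30 'a': at 1 ·f  → match P0@[30:30]
pos 31 'a': at 1 ·f  → match P0@[31:31]
pos 32 'd': at 2
pos 33 'b': at 3
pos 34 'b': at 4  → match P1@[31:34]
pos 35 'a': at 1 ·f  → match P0@[35:35]
pos 36 'd': at 2
pos 37 'b': at 3
pos 38 'b': at 4  → match P1@[35:38]
pos 39 'a': at 1 ·f  → match P0@[39:39]
pos 40 'a': at 1 ·f  → match P0@[40:40]
pos 41 'd': at 2
pos 42 'b': at 3
pos 43 'b': at 4  → match P1@[40:43]
pos 44 'a': at 1 ·f  → match P0@[44:44]
pos 45 'b': at 0 ·f
pos 46 'd': at 0
pos 47 'b': at 0
pos 48 'a': at 1  → match P0@[48:48]
pos 49 'd': at 2
pos 50 'b': at 3
pos 51 'b': at 4  → match P1@[48:51]
pos 52 'a': at 1 ·f  → match P0@[52:52]
pos 53 'a': at 1 ·f  → match P0@[53:53]
pos 54 'd': at 2
pos 55 'b': at 3
pos 56 'b': at 4  → match P1@[53:56]
pos 57 'c': at 0 ·f
pos 58 'c': at 0
pos 59 'a': at 1  → match P0@[59:59]
pos 60 'a': at 1 ·f  → match P0@[60:60]
pos 61 'a': at 1 ·f  → match P0@[61:61]
pos 62 'd': at 2
pos 63 'b': at 3
pos 64 'b': at 4  → match P1@[61:64]
pos 65 'c': at 0 ·f
pos 66 'a': at 1  → match P0@[66:66]
pos 67 'c': at 0 ·f
pos 68 'a': at 1  → match P0@[68:68]
pos 69 'd': at 2
pos 70 'a': at 1 ·f  → match P0@[70:70]
pos 71 'd': at 2
pos 72 'b': at 3
pos 73 'b': at 4  → match P1@[70:73]
pos 74 'a': at 1 ·f  → match P0@[74:74]
pos 75 'd': at 2
pos 76 'b': at 3
pos 77 'b': at 4  → match P1@[74:77]
pos 78 'a': at 1 ·f  → match P0@[78:78]
pos 79 'd': at 2

Matches: [[1,0],[2,0],[4,0],[7,1],[8,0],[12,0],[14,0],[16,0],[17,0],[20,1],[21,0],[24,1],[25,0],[28,1],[29,0],[30,0],[31,0],[34,1],[35,0],[38,1],[39,0],[40,0],[43,1],[44,0],[48,0],[51,1],[52,0],[53,0],[56,1],[59,0],[60,0],[61,0],[64,1],[66,0],[68,0],[70,0],[73,1],[74,0],[77,1],[78,0]]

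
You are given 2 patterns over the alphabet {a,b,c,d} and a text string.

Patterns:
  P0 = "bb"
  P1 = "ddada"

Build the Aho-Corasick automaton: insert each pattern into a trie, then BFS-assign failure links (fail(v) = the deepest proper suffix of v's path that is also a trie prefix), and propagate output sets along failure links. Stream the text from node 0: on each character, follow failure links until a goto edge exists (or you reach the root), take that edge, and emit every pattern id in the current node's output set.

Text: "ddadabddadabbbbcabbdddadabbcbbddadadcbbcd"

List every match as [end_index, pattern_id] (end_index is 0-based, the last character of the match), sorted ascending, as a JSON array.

Build automaton:
Trie nodes:
  0='ε' goto b→1 d→3
  1='b' goto b→2
  2='bb' goto ·  [P0 ends]
  3='d' goto d→4
  4='dd' goto a→5
  5='dda' goto d→6
  6='ddad' goto a→7
  7='ddada' goto ·  [P1 ends]

BFS fail/out derivation:
  fail(1) 'b': from fail(0)=0 chase 'b': 0 ⇒ 0;  out=∅∪out(0)=∅
  fail(3) 'd': from fail(0)=0 chase 'd': 0 ⇒ 0;  out=∅∪out(0)=∅
  fail(2) 'bb': from fail(1)=0 chase 'b': 0 ⇒ 1;  out={0}∪out(1)={0}
  fail(4) 'dd': from fail(3)=0 chase 'd': 0 ⇒ 3;  out=∅∪out(3)=∅
  fail(5) 'dda': from fail(4)=3 chase 'a': 3→0 ⇒ 0;  out=∅∪out(0)=∅
  fail(6) 'ddad': from fail(5)=0 chase 'd': 0 ⇒ 3;  out=∅∪out(3)=∅
  fail(7) 'ddada': from fail(6)=3 chase 'a': 3→0 ⇒ 0;  out={1}∪out(0)={1}

Run:
i=0 'd': node 0→3
i=1 'd': node 3→4
i=2 'a': node 4→5
i=3 'd': node 5→6
i=4 'a': node 6→7  emit P1@[0:4]
i=5 'b': node 7→1 (via fail)
i=6 'd': node 1→3 (via fail)
i=7 'd': node 3→4
i=8 'a': node 4→5
i=9 'd': node 5→6
i=10 'a': node 6→7  emit P1@[6:10]
i=11 'b': node 7→1 (via fail)
i=12 'b': node 1→2  emit P0@[11:12]
i=13 'b': node 2→2 (via fail)  emit P0@[12:13]
i=14 'b': node 2→2 (via fail)  emit P0@[13:14]
i=15 'c': node 2→0 (via fail)
i=16 'a': node 0→0
i=17 'b': node 0→1
i=18 'b': node 1→2  emit P0@[17:18]
i=19 'd': node 2→3 (via fail)
i=20 'd': node 3→4
i=21 'd': node 4→4 (via fail)
i=22 'a': node 4→5
i=23 'd': node 5→6
i=24 'a': node 6→7  emit P1@[20:24]
i=25 'b': node 7→1 (via fail)
i=26 'b': node 1→2  emit P0@[25:26]
i=27 'c': node 2→0 (via fail)
i=28 'b': node 0→1
i=29 'b': node 1→2  emit P0@[28:29]
i=30 'd': node 2→3 (via fail)
i=31 'd': node 3→4
i=32 'a': node 4→5
i=33 'd': node 5→6
i=34 'a': node 6→7  emit P1@[30:34]
i=35 'd': node 7→3 (via fail)
i=36 'c': node 3→0 (via fail)
i=37 'b': node 0→1
i=38 'b': node 1→2  emit P0@[37:38]
i=39 'c': node 2→0 (via fail)
i=40 'd': node 0→3

All matches (sorted): [[4,1],[10,1],[12,0],[13,0],[14,0],[18,0],[24,1],[26,0],[29,0],[34,1],[38,0]]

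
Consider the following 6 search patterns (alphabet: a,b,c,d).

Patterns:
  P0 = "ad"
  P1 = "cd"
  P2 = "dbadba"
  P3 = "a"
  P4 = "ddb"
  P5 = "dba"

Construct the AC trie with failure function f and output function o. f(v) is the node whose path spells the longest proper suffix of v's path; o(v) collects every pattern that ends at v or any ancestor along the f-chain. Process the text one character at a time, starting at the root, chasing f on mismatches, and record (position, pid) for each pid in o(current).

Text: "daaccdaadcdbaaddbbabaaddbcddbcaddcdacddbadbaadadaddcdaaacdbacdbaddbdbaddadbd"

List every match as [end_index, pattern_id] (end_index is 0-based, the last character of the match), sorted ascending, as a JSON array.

Build automaton:
Trie nodes:
  0='ε' goto a→1 c→3 d→5
  1='a' goto d→2  ←P3
  2='ad' goto ·  ←P0
  3='c' goto d→4
  4='cd' goto ·  ←P1
  5='d' goto b→6 d→11
  6='db' goto a→7
  7='dba' goto d→8  ←P5
  8='dbad' goto b→9
  9='dbadb' goto a→10
  10='dbadba' goto ·  ←P2
  11='dd' goto b→12
  12='ddb' goto ·  ←P4

BFS fail/out derivation:
  fail(1) 'a': from fail(0)=0 chase 'a': 0 ⇒ 0;  out={3}∪out(0)={3}
  fail(3) 'c': from fail(0)=0 chase 'c': 0 ⇒ 0;  out=∅∪out(0)=∅
  fail(5) 'd': from fail(0)=0 chase 'd': 0 ⇒ 0;  out=∅∪out(0)=∅
  fail(2) 'ad': from fail(1)=0 chase 'd': 0 ⇒ 5;  out={0}∪out(5)={0}
  fail(4) 'cd': from fail(3)=0 chase 'd': 0 ⇒ 5;  out={1}∪out(5)={1}
  fail(6) 'db': from fail(5)=0 chase 'b': 0 ⇒ 0;  out=∅∪out(0)=∅
  fail(11) 'dd': from fail(5)=0 chase 'd': 0 ⇒ 5;  out=∅∪out(5)=∅
  fail(7) 'dba': from fail(6)=0 chase 'a': 0 ⇒ 1;  out={5}∪out(1)={3,5}
  fail(12) 'ddb': from fail(11)=5 chase 'b': 5 ⇒ 6;  out={4}∪out(6)={4}
  fail(8) 'dbad': from fail(7)=1 chase 'd': 1 ⇒ 2;  out=∅∪out(2)={0}
  fail(9) 'dbadb': from fail(8)=2 chase 'b': 2→5 ⇒ 6;  out=∅∪out(6)=∅
  fail(10) 'dbadba': from fail(9)=6 chase 'a': 6 ⇒ 7;  out={2}∪out(7)={2,3,5}

Text stream:
i=0 'd': node 0→5
i=1 'a': node 5→1 (via fail)  ** P3@[1:1]
i=2 'a': node 1→1 (via fail)  ** P3@[2:2]
i=3 'c': node 1→3 (via fail)
i=4 'c': node 3→3 (via fail)
i=5 'd': node 3→4  ** P1@[4:5]
i=6 'a': node 4→1 (via fail)  ** P3@[6:6]
i=7 'a': node 1→1 (via fail)  ** P3@[7:7]
i=8 'd': node 1→2  ** P0@[7:8]
i=9 'c': node 2→3 (via fail)
i=10 'd': node 3→4  ** P1@[9:10]
i=11 'b': node 4→6 (via fail)
i=12 'a': node 6→7  ** P3@[12:12],P5@[10:12]
i=13 'a': node 7→1 (via fail)  ** P3@[13:13]
i=14 'd': node 1→2  ** P0@[13:14]
i=15 'd': node 2→11 (via fail)
i=16 'b': node 11→12  ** P4@[14:16]
i=17 'b': node 12→0 (via fail)
i=18 'a': node 0→1  ** P3@[18:18]
i=19 'b': node 1→0 (via fail)
i=20 'a': node 0→1  ** P3@[20:20]
i=21 'a': node 1→1 (via fail)  ** P3@[21:21]
i=22 'd': node 1→2  ** P0@[21:22]
i=23 'd': node 2→11 (via fail)
i=24 'b': node 11→12  ** P4@[22:24]
i=25 'c': node 12→3 (via fail)
i=26 'd': node 3→4  ** P1@[25:26]
i=27 'd': node 4→11 (via fail)
i=28 'b': node 11→12  ** P4@[26:28]
i=29 'c': node 12→3 (via fail)
i=30 'a': node 3→1 (via fail)  ** P3@[30:30]
i=31 'd': node 1→2  ** P0@[30:31]
i=32 'd': node 2→11 (via fail)
i=33 'c': node 11→3 (via fail)
i=34 'd': node 3→4  ** P1@[33:34]
i=35 'a': node 4→1 (via fail)  ** P3@[35:35]
i=36 'c': node 1→3 (via fail)
i=37 'd': node 3→4  ** P1@[36:37]
i=38 'd': node 4→11 (via fail)
i=39 'b': node 11→12  ** P4@[37:39]
i=40 'a': node 12→7 (via fail)  ** P3@[40:40],P5@[38:40]
i=41 'd': node 7→8  ** P0@[40:41]
i=42 'b': node 8→9
i=43 'a': node 9→10  ** P2@[38:43],P3@[43:43],P5@[41:43]
i=44 'a': node 10→1 (via fail)  ** P3@[44:44]
i=45 'd': node 1→2  ** P0@[44:45]
i=46 'a': node 2→1 (via fail)  ** P3@[46:46]
i=47 'd': node 1→2  ** P0@[46:47]
i=48 'a': node 2→1 (via fail)  ** P3@[48:48]
i=49 'd': node 1→2  ** P0@[48:49]
i=50 'd': node 2→11 (via fail)
i=51 'c': node 11→3 (via fail)
i=52 'd': node 3→4  ** P1@[51:52]
i=53 'a': node 4→1 (via fail)  ** P3@[53:53]
i=54 'a': node 1→1 (via fail)  ** P3@[54:54]
i=55 'a': node 1→1 (via fail)  ** P3@[55:55]
i=56 'c': node 1→3 (via fail)
i=57 'd': node 3→4  ** P1@[56:57]
i=58 'b': node 4→6 (via fail)
i=59 'a': node 6→7  ** P3@[59:59],P5@[57:59]
i=60 'c': node 7→3 (via fail)
i=61 'd': node 3→4  ** P1@[60:61]
i=62 'b': node 4→6 (via fail)
i=63 'a': node 6→7  ** P3@[63:63],P5@[61:63]
i=64 'd': node 7→8  ** P0@[63:64]
i=65 'd': node 8→11 (via fail)
i=66 'b': node 11→12  ** P4@[64:66]
i=67 'd': node 12→5 (via fail)
i=68 'b': node 5→6
i=69 'a': node 6→7  ** P3@[69:69],P5@[67:69]
i=70 'd': node 7→8  ** P0@[69:70]
i=71 'd': node 8→11 (via fail)
i=72 'a': node 11→1 (via fail)  ** P3@[72:72]
i=73 'd': node 1→2  ** P0@[72:73]
i=74 'b': node 2→6 (via fail)
i=75 'd': node 6→5 (via fail)

Result: [[1,3],[2,3],[5,1],[6,3],[7,3],[8,0],[10,1],[12,3],[12,5],[13,3],[14,0],[16,4],[18,3],[20,3],[21,3],[22,0],[24,4],[26,1],[28,4],[30,3],[31,0],[34,1],[35,3],[37,1],[39,4],[40,3],[40,5],[41,0],[43,2],[43,3],[43,5],[44,3],[45,0],[46,3],[47,0],[48,3],[49,0],[52,1],[53,3],[54,3],[55,3],[57,1],[59,3],[59,5],[61,1],[63,3],[63,5],[64,0],[66,4],[69,3],[69,5],[70,0],[72,3],[73,0]]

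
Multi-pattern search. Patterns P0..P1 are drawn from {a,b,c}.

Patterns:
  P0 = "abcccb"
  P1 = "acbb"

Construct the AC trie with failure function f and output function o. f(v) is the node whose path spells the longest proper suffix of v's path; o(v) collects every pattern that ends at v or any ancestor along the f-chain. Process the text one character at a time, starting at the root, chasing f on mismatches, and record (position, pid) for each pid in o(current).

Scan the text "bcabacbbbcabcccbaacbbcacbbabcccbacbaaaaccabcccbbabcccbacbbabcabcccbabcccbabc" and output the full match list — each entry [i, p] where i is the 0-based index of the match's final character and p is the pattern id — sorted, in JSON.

Build automaton:
Trie nodes:
  n0 'ε': a→1
  n1 'a': b→2 c→7
  n2 'ab': c→3
  n3 'abc': c→4
  n4 'abcc': c→5
  n5 'abccc': b→6
  n6 'abcccb': ·  [P0 ends]
  n7 'ac': b→8
  n8 'acb': b→9
  n9 'acbb': ·  [P1 ends]

Failure links (BFS by depth):
  fail(1) 'a': from fail(0)=0 chase 'a': 0 ⇒ 0;  out=∅∪out(0)=∅
  fail(2) 'ab': from fail(1)=0 chase 'b': 0 ⇒ 0;  out=∅∪out(0)=∅
  fail(7) 'ac': from fail(1)=0 chase 'c': 0 ⇒ 0;  out=∅∪out(0)=∅
  fail(3) 'abc': from fail(2)=0 chase 'c': 0 ⇒ 0;  out=∅∪out(0)=∅
  fail(8) 'acb': from fail(7)=0 chase 'b': 0 ⇒ 0;  out=∅∪out(0)=∅
  fail(4) 'abcc': from fail(3)=0 chase 'c': 0 ⇒ 0;  out=∅∪out(0)=∅
  fail(9) 'acbb': from fail(8)=0 chase 'b': 0 ⇒ 0;  out={1}∪out(0)={1}
  fail(5) 'abccc': from fail(4)=0 chase 'c': 0 ⇒ 0;  out=∅∪out(0)=∅
  fail(6) 'abcccb': from fail(5)=0 chase 'b': 0 ⇒ 0;  out={0}∪out(0)={0}

Scan:
pos 0 'b': at 0
pos 1 'c': at 0
pos 2 'a': at 1
pos 3 'b': at 2
pos 4 'a': at 1 (via fail)
pos 5 'c': at 7
pos 6 'b': at 8
pos 7 'b': at 9  emit P1@[4:7]
pos 8 'b': at 0 (via fail)
pos 9 'c': at 0
pos 10 'a': at 1
pos 11 'b': at 2
pos 12 'c': at 3
pos 13 'c': at 4
pos 14 'c': at 5
pos 15 'b': at 6  emit P0@[10:15]
pos 16 'a': at 1 (via fail)
pos 17 'a': at 1 (via fail)
pos 18 'c': at 7
pos 19 'b': at 8
pos 20 'b': at 9  emit P1@[17:20]
pos 21 'c': at 0 (via fail)
pos 22 'a': at 1
pos 23 'c': at 7
pos 24 'b': at 8
pos 25 'b': at 9  emit P1@[22:25]
pos 26 'a': at 1 (via fail)
pos 27 'b': at 2
pos 28 'c': at 3
pos 29 'c': at 4
pos 30 'c': at 5
pos 31 'b': at 6  emit P0@[26:31]
pos 32 'a': at 1 (via fail)
pos 33 'c': at 7
pos 34 'b': at 8
pos 35 'a': at 1 (via fail)
pos 36 'a': at 1 (via fail)
pos 37 'a': at 1 (via fail)
pos 38 'a': at 1 (via fail)
pos 39 'c': at 7
pos 40 'c': at 0 (via fail)
pos 41 'a': at 1
pos 42 'b': at 2
pos 43 'c': at 3
pos 44 'c': at 4
pos 45 'c': at 5
pos 46 'b': at 6  emit P0@[41:46]
pos 47 'b': at 0 (via fail)
pos 48 'a': at 1
pos 49 'b': at 2
pos 50 'c': at 3
pos 51 'c': at 4
pos 52 'c': at 5
pos 53 'b': at 6  emit P0@[48:53]
pos 54 'a': at 1 (via fail)
pos 55 'c': at 7
pos 56 'b': at 8
pos 57 'b': at 9  emit P1@[54:57]
pos 58 'a': at 1 (via fail)
pos 59 'b': at 2
pos 60 'c': at 3
pos 61 'a': at 1 (via fail)
pos 62 'b': at 2
pos 63 'c': at 3
pos 64 'c': at 4
pos 65 'c': at 5
pos 66 'b': at 6  emit P0@[61:66]
pos 67 'a': at 1 (via fail)
pos 68 'b': at 2
pos 69 'c': at 3
pos 70 'c': at 4
pos 71 'c': at 5
pos 72 'b': at 6  emit P0@[67:72]
pos 73 'a': at 1 (via fail)
pos 74 'b': at 2
pos 75 'c': at 3

Matches: [[7,1],[15,0],[20,1],[25,1],[31,0],[46,0],[53,0],[57,1],[66,0],[72,0]]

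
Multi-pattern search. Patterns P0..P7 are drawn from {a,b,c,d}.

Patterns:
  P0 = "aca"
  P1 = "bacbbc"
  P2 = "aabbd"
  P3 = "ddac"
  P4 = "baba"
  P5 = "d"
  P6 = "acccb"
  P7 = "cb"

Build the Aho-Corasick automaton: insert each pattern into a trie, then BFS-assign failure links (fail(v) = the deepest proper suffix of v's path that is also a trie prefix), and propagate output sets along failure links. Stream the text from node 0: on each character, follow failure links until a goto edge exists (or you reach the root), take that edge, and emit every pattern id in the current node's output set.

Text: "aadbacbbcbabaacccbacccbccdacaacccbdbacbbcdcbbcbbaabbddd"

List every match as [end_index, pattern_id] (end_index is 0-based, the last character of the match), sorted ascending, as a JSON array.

Construct AC machine:
Trie nodes:
  0='ε' goto a→1 b→4 c→23 d→14
  1='a' goto a→10 c→2
  2='ac' goto a→3 c→20
  3='aca' goto ·  ←P0
  4='b' goto a→5
  5='ba' goto b→18 c→6
  6='bac' goto b→7
  7='bacb' goto b→8
  8='bacbb' goto c→9
  9='bacbbc' goto ·  ←P1
  10='aa' goto b→11
  11='aab' goto b→12
  12='aabb' goto d→13
  13='aabbd' goto ·  ←P2
  14='d' goto d→15  ←P5
  15='dd' goto a→16
  16='dda' goto c→17
  17='ddac' goto ·  ←P3
  18='bab' goto a→19
  19='baba' goto ·  ←P4
  20='acc' goto c→21
  21='accc' goto b→22
  22='acccb' goto ·  ←P6
  23='c' goto b→24
  24='cb' goto ·  ←P7

Failure links (BFS by depth):
  fail(1) 'a': from fail(0)=0 chase 'a': 0 ⇒ 0;  out=∅∪out(0)=∅
  fail(4) 'b': from fail(0)=0 chase 'b': 0 ⇒ 0;  out=∅∪out(0)=∅
  fail(14) 'd': from fail(0)=0 chase 'd': 0 ⇒ 0;  out={5}∪out(0)={5}
  fail(23) 'c': from fail(0)=0 chase 'c': 0 ⇒ 0;  out=∅∪out(0)=∅
  fail(2) 'ac': from fail(1)=0 chase 'c': 0 ⇒ 23;  out=∅∪out(23)=∅
  fail(5) 'ba': from fail(4)=0 chase 'a': 0 ⇒ 1;  out=∅∪out(1)=∅
  fail(10) 'aa': from fail(1)=0 chase 'a': 0 ⇒ 1;  out=∅∪out(1)=∅
  fail(15) 'dd': from fail(14)=0 chase 'd': 0 ⇒ 14;  out=∅∪out(14)={5}
  fail(24) 'cb': from fail(23)=0 chase 'b': 0 ⇒ 4;  out={7}∪out(4)={7}
  fail(3) 'aca': from fail(2)=23 chase 'a': 23→0 ⇒ 1;  out={0}∪out(1)={0}
  fail(6) 'bac': from fail(5)=1 chase 'c': 1 ⇒ 2;  out=∅∪out(2)=∅
  fail(11) 'aab': from fail(10)=1 chase 'b': 1→0 ⇒ 4;  out=∅∪out(4)=∅
  fail(16) 'dda': from fail(15)=14 chase 'a': 14→0 ⇒ 1;  out=∅∪out(1)=∅
  fail(18) 'bab': from fail(5)=1 chase 'b': 1→0 ⇒ 4;  out=∅∪out(4)=∅
  fail(20) 'acc': from fail(2)=23 chase 'c': 23→0 ⇒ 23;  out=∅∪out(23)=∅
  fail(7) 'bacb': from fail(6)=2 chase 'b': 2→23 ⇒ 24;  out=∅∪out(24)={7}
  fail(12) 'aabb': from fail(11)=4 chase 'b': 4→0 ⇒ 4;  out=∅∪out(4)=∅
  fail(17) 'ddac': from fail(16)=1 chase 'c': 1 ⇒ 2;  out={3}∪out(2)={3}
  fail(19) 'baba': from fail(18)=4 chase 'a': 4 ⇒ 5;  out={4}∪out(5)={4}
  fail(21) 'accc': from fail(20)=23 chase 'c': 23→0 ⇒ 23;  out=∅∪out(23)=∅
  fail(8) 'bacbb': from fail(7)=24 chase 'b': 24→4→0 ⇒ 4;  out=∅∪out(4)=∅
  fail(13) 'aabbd': from fail(12)=4 chase 'd': 4→0 ⇒ 14;  out={2}∪out(14)={2,5}
  fail(22) 'acccb': from fail(21)=23 chase 'b': 23 ⇒ 24;  out={6}∪out(24)={6,7}
  fail(9) 'bacbbc': from fail(8)=4 chase 'c': 4→0 ⇒ 23;  out={1}∪out(23)={1}

Text stream:
i=0 'a': node 0→1
i=1 'a': node 1→10
i=2 'd': node 10→14 (fail-walked)  → match P5@[2:2]
i=3 'b': node 14→4 (fail-walked)
i=4 'a': node 4→5
i=5 'c': node 5→6
i=6 'b': node 6→7  → match P7@[5:6]
i=7 'b': node 7→8
i=8 'c': node 8→9  → match P1@[3:8]
i=9 'b': node 9→24 (fail-walked)  → match P7@[8:9]
i=10 'a': node 24→5 (fail-walked)
i=11 'b': node 5→18
i=12 'a': node 18→19  → match P4@[9:12]
i=13 'a': node 19→10 (fail-walked)
i=14 'c': node 10→2 (fail-walked)
i=15 'c': node 2→20
i=16 'c': node 20→21
i=17 'b': node 21→22  → match P6@[13:17],P7@[16:17]
i=18 'a': node 22→5 (fail-walked)
i=19 'c': node 5→6
i=20 'c': node 6→20 (fail-walked)
i=21 'c': node 20→21
i=22 'b': node 21→22  → match P6@[18:22],P7@[21:22]
i=23 'c': node 22→23 (fail-walked)
i=24 'c': node 23→23 (fail-walked)
i=25 'd': node 23→14 (fail-walked)  → match P5@[25:25]
i=26 'a': node 14→1 (fail-walked)
i=27 'c': node 1→2
i=28 'a': node 2→3  → match P0@[26:28]
i=29 'a': node 3→10 (fail-walked)
i=30 'c': node 10→2 (fail-walked)
i=31 'c': node 2→20
i=32 'c': node 20→21
i=33 'b': node 21→22  → match P6@[29:33],P7@[32:33]
i=34 'd': node 22→14 (fail-walked)  → match P5@[34:34]
i=35 'b': node 14→4 (fail-walked)
i=36 'a': node 4→5
i=37 'c': node 5→6
i=38 'b': node 6→7  → match P7@[37:38]
i=39 'b': node 7→8
i=40 'c': node 8→9  → match P1@[35:40]
i=41 'd': node 9→14 (fail-walked)  → match P5@[41:41]
i=42 'c': node 14→23 (fail-walked)
i=43 'b': node 23→24  → match P7@[42:43]
i=44 'b': node 24→4 (fail-walked)
i=45 'c': node 4→23 (fail-walked)
i=46 'b': node 23→24  → match P7@[45:46]
i=47 'b': node 24→4 (fail-walked)
i=48 'a': node 4→5
i=49 'a': node 5→10 (fail-walked)
i=50 'b': node 10→11
i=51 'b': node 11→12
i=52 'd': node 12→13  → match P2@[48:52],P5@[52:52]
i=53 'd': node 13→15 (fail-walked)  → match P5@[53:53]
i=54 'd': node 15→15 (fail-walked)  → match P5@[54:54]

Result: [[2,5],[6,7],[8,1],[9,7],[12,4],[17,6],[17,7],[22,6],[22,7],[25,5],[28,0],[33,6],[33,7],[34,5],[38,7],[40,1],[41,5],[43,7],[46,7],[52,2],[52,5],[53,5],[54,5]]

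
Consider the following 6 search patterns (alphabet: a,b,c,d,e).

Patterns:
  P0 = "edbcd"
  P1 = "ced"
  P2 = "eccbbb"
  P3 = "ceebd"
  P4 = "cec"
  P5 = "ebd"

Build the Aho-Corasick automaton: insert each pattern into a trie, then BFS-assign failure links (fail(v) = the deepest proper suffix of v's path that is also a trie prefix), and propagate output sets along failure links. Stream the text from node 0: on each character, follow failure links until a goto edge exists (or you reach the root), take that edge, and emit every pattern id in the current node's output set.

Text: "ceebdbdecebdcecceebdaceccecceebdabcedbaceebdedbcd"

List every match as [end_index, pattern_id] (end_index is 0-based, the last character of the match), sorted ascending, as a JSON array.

Construct AC machine:
Trie nodes:
  n0 'ε': c→6 e→1
  n1 'e': b→18 c→9 d→2
  n2 'ed': b→3
  n3 'edb': c→4
  n4 'edbc': d→5
  n5 'edbcd': ·  [P0 ends]
  n6 'c': e→7
  n7 'ce': c→17 d→8 e→14
  n8 'ced': ·  [P1 ends]
  n9 'ec': c→10
  n10 'ecc': b→11
  n11 'eccb': b→12
  n12 'eccbb': b→13
  n13 'eccbbb': ·  [P2 ends]
  n14 'cee': b→15
  n15 'ceeb': d→16
  n16 'ceebd': ·  [P3 ends]
  n17 'cec': ·  [P4 ends]
  n18 'eb': d→19
  n19 'ebd': ·  [P5 ends]

BFS fail/out derivation:
  n1('e'): parent n0 fail=0; on 'e' 0 → fail=0;  out ∅∪∅=∅
  n6('c'): parent n0 fail=0; on 'c' 0 → fail=0;  out ∅∪∅=∅
  n2('ed'): parent n1 fail=0; on 'd' 0 → fail=0;  out ∅∪∅=∅
  n7('ce'): parent n6 fail=0; on 'e' 0 → fail=1;  out ∅∪∅=∅
  n9('ec'): parent n1 fail=0; on 'c' 0 → fail=6;  out ∅∪∅=∅
  n18('eb'): parent n1 fail=0; on 'b' 0 → fail=0;  out ∅∪∅=∅
  n3('edb'): parent n2 fail=0; on 'b' 0 → fail=0;  out ∅∪∅=∅
  n8('ced'): parent n7 fail=1; on 'd' 1 → fail=2;  out {1}∪∅={1}
  n10('ecc'): parent n9 fail=6; on 'c' 6→0 → fail=6;  out ∅∪∅=∅
  n14('cee'): parent n7 fail=1; on 'e' 1→0 → fail=1;  out ∅∪∅=∅
  n17('cec'): parent n7 fail=1; on 'c' 1 → fail=9;  out {4}∪∅={4}
  n19('ebd'): parent n18 fail=0; on 'd' 0 → fail=0;  out {5}∪∅={5}
  n4('edbc'): parent n3 fail=0; on 'c' 0 → fail=6;  out ∅∪∅=∅
  n11('eccb'): parent n10 fail=6; on 'b' 6→0 → fail=0;  out ∅∪∅=∅
  n15('ceeb'): parent n14 fail=1; on 'b' 1 → fail=18;  out ∅∪∅=∅
  n5('edbcd'): parent n4 fail=6; on 'd' 6→0 → fail=0;  out {0}∪∅={0}
  n12('eccbb'): parent n11 fail=0; on 'b' 0 → fail=0;  out ∅∪∅=∅
  n16('ceebd'): parent n15 fail=18; on 'd' 18 → fail=19;  out {3}∪{5}={3,5}
  n13('eccbbb'): parent n12 fail=0; on 'b' 0 → fail=0;  out {2}∪∅={2}

Scan:
[0] read 'c'  n0⇒n6
[1] read 'e'  n6⇒n7
[2] read 'e'  n7⇒n14
[3] read 'b'  n14⇒n15
[4] read 'd'  n15⇒n16  → match P3@[0:4],P5@[2:4]
[5] read 'b'  n16⇒n0 ·f
[6] read 'd'  n0⇒n0
[7] read 'e'  n0⇒n1
[8] read 'c'  n1⇒n9
[9] read 'e'  n9⇒n7 ·f
[10] read 'b'  n7⇒n18 ·f
[11] read 'd'  n18⇒n19  → match P5@[9:11]
[12] read 'c'  n19⇒n6 ·f
[13] read 'e'  n6⇒n7
[14] read 'c'  n7⇒n17  → match P4@[12:14]
[15] read 'c'  n17⇒n10 ·f
[16] read 'e'  n10⇒n7 ·f
[17] read 'e'  n7⇒n14
[18] read 'b'  n14⇒n15
[19] read 'd'  n15⇒n16  → match P3@[15:19],P5@[17:19]
[20] read 'a'  n16⇒n0 ·f
[21] read 'c'  n0⇒n6
[22] read 'e'  n6⇒n7
[23] read 'c'  n7⇒n17  → match P4@[21:23]
[24] read 'c'  n17⇒n10 ·f
[25] read 'e'  n10⇒n7 ·f
[26] read 'c'  n7⇒n17  → match P4@[24:26]
[27] read 'c'  n17⇒n10 ·f
[28] read 'e'  n10⇒n7 ·f
[29] read 'e'  n7⇒n14
[30] read 'b'  n14⇒n15
[31] read 'd'  n15⇒n16  → match P3@[27:31],P5@[29:31]
[32] read 'a'  n16⇒n0 ·f
[33] read 'b'  n0⇒n0
[34] read 'c'  n0⇒n6
[35] read 'e'  n6⇒n7
[36] read 'd'  n7⇒n8  → match P1@[34:36]
[37] read 'b'  n8⇒n3 ·f
[38] read 'a'  n3⇒n0 ·f
[39] read 'c'  n0⇒n6
[40] read 'e'  n6⇒n7
[41] read 'e'  n7⇒n14
[42] read 'b'  n14⇒n15
[43] read 'd'  n15⇒n16  → match P3@[39:43],P5@[41:43]
[44] read 'e'  n16⇒n1 ·f
[45] read 'd'  n1⇒n2
[46] read 'b'  n2⇒n3
[47] read 'c'  n3⇒n4
[48] read 'd'  n4⇒n5  → match P0@[44:48]

Matches: [[4,3],[4,5],[11,5],[14,4],[19,3],[19,5],[23,4],[26,4],[31,3],[31,5],[36,1],[43,3],[43,5],[48,0]]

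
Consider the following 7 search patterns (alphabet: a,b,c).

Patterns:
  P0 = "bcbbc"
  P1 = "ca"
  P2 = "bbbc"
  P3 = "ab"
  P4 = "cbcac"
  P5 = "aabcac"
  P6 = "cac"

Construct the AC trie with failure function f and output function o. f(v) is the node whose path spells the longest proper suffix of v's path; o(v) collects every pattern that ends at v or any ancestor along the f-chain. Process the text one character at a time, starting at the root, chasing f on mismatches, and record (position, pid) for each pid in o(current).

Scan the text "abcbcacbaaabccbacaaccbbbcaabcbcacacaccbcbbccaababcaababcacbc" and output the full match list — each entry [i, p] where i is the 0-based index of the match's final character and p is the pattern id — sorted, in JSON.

Construct AC machine:
Trie (insert patterns):
  n0 'ε': a→11 b→1 c→6
  n1 'b': b→8 c→2
  n2 'bc': b→3
  n3 'bcb': b→4
  n4 'bcbb': c→5
  n5 'bcbbc': ·  ←P0
  n6 'c': a→7 b→13
  n7 'ca': c→22  ←P1
  n8 'bb': b→9
  n9 'bbb': c→10
  n10 'bbbc': ·  ←P2
  n11 'a': a→17 b→12
  n12 'ab': ·  ←P3
  n13 'cb': c→14
  n14 'cbc': a→15
  n15 'cbca': c→16
  n16 'cbcac': ·  ←P4
  n17 'aa': b→18
  n18 'aab': c→19
  n19 'aabc': a→20
  n20 'aabca': c→21
  n21 'aabcac': ·  ←P5
  n22 'cac': ·  ←P6

BFS fail/out derivation:
  n1('b'): parent n0 fail=0; on 'b' 0 → fail=0;  out ∅∪∅=∅
  n6('c'): parent n0 fail=0; on 'c' 0 → fail=0;  out ∅∪∅=∅
  n11('a'): parent n0 fail=0; on 'a' 0 → fail=0;  out ∅∪∅=∅
  n2('bc'): parent n1 fail=0; on 'c' 0 → fail=6;  out ∅∪∅=∅
  n7('ca'): parent n6 fail=0; on 'a' 0 → fail=11;  out {1}∪∅={1}
  n8('bb'): parent n1 fail=0; on 'b' 0 → fail=1;  out ∅∪∅=∅
  n12('ab'): parent n11 fail=0; on 'b' 0 → fail=1;  out {3}∪∅={3}
  n13('cb'): parent n6 fail=0; on 'b' 0 → fail=1;  out ∅∪∅=∅
  n17('aa'): parent n11 fail=0; on 'a' 0 → fail=11;  out ∅∪∅=∅
  n3('bcb'): parent n2 fail=6; on 'b' 6 → fail=13;  out ∅∪∅=∅
  n9('bbb'): parent n8 fail=1; on 'b' 1 → fail=8;  out ∅∪∅=∅
  n14('cbc'): parent n13 fail=1; on 'c' 1 → fail=2;  out ∅∪∅=∅
  n18('aab'): parent n17 fail=11; on 'b' 11 → fail=12;  out ∅∪{3}={3}
  n22('cac'): parent n7 fail=11; on 'c' 11→0 → fail=6;  out {6}∪∅={6}
  n4('bcbb'): parent n3 fail=13; on 'b' 13→1 → fail=8;  out ∅∪∅=∅
  n10('bbbc'): parent n9 fail=8; on 'c' 8→1 → fail=2;  out {2}∪∅={2}
  n15('cbca'): parent n14 fail=2; on 'a' 2→6 → fail=7;  out ∅∪{1}={1}
  n19('aabc'): parent n18 fail=12; on 'c' 12→1 → fail=2;  out ∅∪∅=∅
  n5('bcbbc'): parent n4 fail=8; on 'c' 8→1 → fail=2;  out {0}∪∅={0}
  n16('cbcac'): parent n15 fail=7; on 'c' 7 → fail=22;  out {4}∪{6}={4,6}
  n20('aabca'): parent n19 fail=2; on 'a' 2→6 → fail=7;  out ∅∪{1}={1}
  n21('aabcac'): parent n20 fail=7; on 'c' 7 → fail=22;  out {5}∪{6}={5,6}

Scan:
[0] read 'a'  n0⇒n11
[1] read 'b'  n11⇒n12  emit P3@[0:1]
[2] read 'c'  n12⇒n2 ·f
[3] read 'b'  n2⇒n3
[4] read 'c'  n3⇒n14 ·f
[5] read 'a'  n14⇒n15  emit P1@[4:5]
[6] read 'c'  n15⇒n16  emit P4@[2:6],P6@[4:6]
[7] read 'b'  n16⇒n13 ·f
[8] read 'a'  n13⇒n11 ·f
[9] read 'a'  n11⇒n17
[10] read 'a'  n17⇒n17 ·f
[11] read 'b'  n17⇒n18  emit P3@[10:11]
[12] read 'c'  n18⇒n19
[13] read 'c'  n19⇒n6 ·f
[14] read 'b'  n6⇒n13
[15] read 'a'  n13⇒n11 ·f
[16] read 'c'  n11⇒n6 ·f
[17] read 'a'  n6⇒n7  emit P1@[16:17]
[18] read 'a'  n7⇒n17 ·f
[19] read 'c'  n17⇒n6 ·f
[20] read 'c'  n6⇒n6 ·f
[21] read 'b'  n6⇒n13
[22] read 'b'  n13⇒n8 ·f
[23] read 'b'  n8⇒n9
[24] read 'c'  n9⇒n10  emit P2@[21:24]
[25] read 'a'  n10⇒n7 ·f  emit P1@[24:25]
[26] read 'a'  n7⇒n17 ·f
[27] read 'b'  n17⇒n18  emit P3@[26:27]
[28] read 'c'  n18⇒n19
[29] read 'b'  n19⇒n3 ·f
[30] read 'c'  n3⇒n14 ·f
[31] read 'a'  n14⇒n15  emit P1@[30:31]
[32] read 'c'  n15⇒n16  emit P4@[28:32],P6@[30:32]
[33] read 'a'  n16⇒n7 ·f  emit P1@[32:33]
[34] read 'c'  n7⇒n22  emit P6@[32:34]
[35] read 'a'  n22⇒n7 ·f  emit P1@[34:35]
[36] read 'c'  n7⇒n22  emit P6@[34:36]
[37] read 'c'  n22⇒n6 ·f
[38] read 'b'  n6⇒n13
[39] read 'c'  n13⇒n14
[40] read 'b'  n14⇒n3 ·f
[41] read 'b'  n3⇒n4
[42] read 'c'  n4⇒n5  emit P0@[38:42]
[43] read 'c'  n5⇒n6 ·f
[44] read 'a'  n6⇒n7  emit P1@[43:44]
[45] read 'a'  n7⇒n17 ·f
[46] read 'b'  n17⇒n18  emit P3@[45:46]
[47] read 'a'  n18⇒n11 ·f
[48] read 'b'  n11⇒n12  emit P3@[47:48]
[49] read 'c'  n12⇒n2 ·f
[50] read 'a'  n2⇒n7 ·f  emit P1@[49:50]
[51] read 'a'  n7⇒n17 ·f
[52] read 'b'  n17⇒n18  emit P3@[51:52]
[53] read 'a'  n18⇒n11 ·f
[54] read 'b'  n11⇒n12  emit P3@[53:54]
[55] read 'c'  n12⇒n2 ·f
[56] read 'a'  n2⇒n7 ·f  emit P1@[55:56]
[57] read 'c'  n7⇒n22  emit P6@[55:57]
[58] read 'b'  n22⇒n13 ·f
[59] read 'c'  n13⇒n14

Result: [[1,3],[5,1],[6,4],[6,6],[11,3],[17,1],[24,2],[25,1],[27,3],[31,1],[32,4],[32,6],[33,1],[34,6],[35,1],[36,6],[42,0],[44,1],[46,3],[48,3],[50,1],[52,3],[54,3],[56,1],[57,6]]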